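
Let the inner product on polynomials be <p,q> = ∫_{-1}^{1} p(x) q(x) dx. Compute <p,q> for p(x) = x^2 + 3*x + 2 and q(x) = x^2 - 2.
<p,q> = -38/5

Expand the product: p(x)·q(x) = x^4 + 3*x^3 - 6*x - 4.
∫_{-1}^{1} of each monomial x^k gives [2/(k+1) if k even, 0 if k odd]. Integrating term-by-term (or equivalently evaluating the antiderivative F(x) = x^5/5 + 3*x^4/4 - 3*x^2 - 4*x at the endpoints):
  F(1) − F(−1) = -121/20 − (31/20) = -38/5.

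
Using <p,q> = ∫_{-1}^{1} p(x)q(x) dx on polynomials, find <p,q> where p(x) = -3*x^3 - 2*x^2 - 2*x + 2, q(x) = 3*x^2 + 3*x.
<p,q> = -6

Expand the product: p(x)·q(x) = -9*x^5 - 15*x^4 - 12*x^3 + 6*x.
∫_{-1}^{1} of each monomial x^k gives [2/(k+1) if k even, 0 if k odd]. Integrating term-by-term (or equivalently evaluating the antiderivative F(x) = -3*x^6/2 - 3*x^5 - 3*x^4 + 3*x^2 at the endpoints):
  F(1) − F(−1) = -9/2 − (3/2) = -6.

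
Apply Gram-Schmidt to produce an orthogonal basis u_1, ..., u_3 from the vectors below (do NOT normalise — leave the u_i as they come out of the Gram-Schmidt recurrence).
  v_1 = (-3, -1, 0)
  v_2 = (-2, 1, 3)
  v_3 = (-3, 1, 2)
Orthogonal basis:
  u_1 = (-3, -1, 0)
  u_2 = (-1/2, 3/2, 3)
  u_3 = (-24/115, 72/115, -8/23)

Apply the Gram-Schmidt recurrence
  u_1 = v_1
  u_i = v_i − Σ_{j<i} ((v_i · u_j) / (u_j · u_j)) · u_j.

Step by step this gives:
  u_1 = (-3, -1, 0)
  u_2 = (-1/2, 3/2, 3)
  u_3 = (-24/115, 72/115, -8/23)

Orthogonality check:
  u_2 · u_1 = 0 (should be 0)
  u_3 · u_1 = 0 (should be 0)
  u_3 · u_2 = 0 (should be 0)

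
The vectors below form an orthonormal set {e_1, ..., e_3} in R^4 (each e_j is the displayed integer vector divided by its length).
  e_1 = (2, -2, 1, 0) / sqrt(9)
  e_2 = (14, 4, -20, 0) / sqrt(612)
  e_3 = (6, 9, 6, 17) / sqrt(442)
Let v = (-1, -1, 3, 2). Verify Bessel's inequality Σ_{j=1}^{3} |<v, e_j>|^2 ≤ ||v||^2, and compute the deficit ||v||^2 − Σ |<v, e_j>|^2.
Σ |<v, e_j>|^2 = 365/26; ||v||^2 = 15; deficit = 25/26

Write each e_j = u_j / sqrt(<u_j, u_j>) where u_j is the displayed integer vector. Then <v, e_j> = <v, u_j> / sqrt(<u_j, u_j>), so |<v, e_j>|^2 = <v, u_j>^2 / <u_j, u_j>.
Coefficients: <v, e_1> = 3/sqrt(9), <v, e_2> = -78/sqrt(612), <v, e_3> = 37/sqrt(442).
Square and sum: Σ |<v, e_j>|^2 = 365/26.
Compute ||v||^2 = v·v = 15.
Deficit = 15 − 365/26 = 25/26 ≥ 0, confirming Bessel's inequality. (The deficit equals ||v − Σ <v,e_j> e_j||^2, the squared distance from v to span{e_j}.)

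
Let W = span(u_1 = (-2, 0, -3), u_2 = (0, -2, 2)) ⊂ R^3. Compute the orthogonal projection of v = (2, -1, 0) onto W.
proj_W(v) = (10/17, -1/17, 16/17)

Set up U = [u_1 | ... | u_2] ∈ R^(3×2). The projector onto W = col(U) is P = U (U^T U)^(-1) U^T.
Compute U^T U =
  [13, -6]
  [-6, 8],
and U^T v = (-4, 2).
Solve U^T U · c = U^T v for the coefficients: c = (-5/17, 1/34). The projection is proj_W(v) = U c.
Check: (v - proj_W(v)) · u_1 = 0  (should be 0).
Check: (v - proj_W(v)) · u_2 = 0  (should be 0).
Result: proj_W(v) = (10/17, -1/17, 16/17).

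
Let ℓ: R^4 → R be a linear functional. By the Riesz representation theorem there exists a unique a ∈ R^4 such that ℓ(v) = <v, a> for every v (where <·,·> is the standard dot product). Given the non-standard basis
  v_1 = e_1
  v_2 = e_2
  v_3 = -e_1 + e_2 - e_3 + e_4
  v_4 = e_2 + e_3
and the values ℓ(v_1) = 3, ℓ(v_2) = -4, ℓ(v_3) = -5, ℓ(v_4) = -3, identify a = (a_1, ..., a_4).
a = (3, -4, 1, 3)

Write a = (a_1, ..., a_4) in the standard basis. For each basis vector v_i, ℓ(v_i) = <v_i, a> is a linear equation in the a_j's. Collect the n equations into a matrix system V a = ℓ, where row i of V is v_i (expressed in the standard basis). Since V is invertible (lower-triangular with 1s on the diagonal, up to permutation), solve by back-substitution:
  V =
[[1, 0, 0, 0],
 [0, 1, 0, 0],
 [-1, 1, -1, 1],
 [0, 1, 1, 0]]
  V a = (3, -4, -5, -3)
Solving gives a = (3, -4, 1, 3).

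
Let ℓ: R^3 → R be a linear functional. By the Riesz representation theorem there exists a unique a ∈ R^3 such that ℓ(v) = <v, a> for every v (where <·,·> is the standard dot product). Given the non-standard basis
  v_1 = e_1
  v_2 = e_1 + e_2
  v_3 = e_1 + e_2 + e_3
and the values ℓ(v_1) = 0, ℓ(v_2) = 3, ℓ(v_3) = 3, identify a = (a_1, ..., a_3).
a = (0, 3, 0)

Write a = (a_1, ..., a_3) in the standard basis. For each basis vector v_i, ℓ(v_i) = <v_i, a> is a linear equation in the a_j's. Collect the n equations into a matrix system V a = ℓ, where row i of V is v_i (expressed in the standard basis). Since V is invertible (lower-triangular with 1s on the diagonal, up to permutation), solve by back-substitution:
  V =
[[1, 0, 0],
 [1, 1, 0],
 [1, 1, 1]]
  V a = (0, 3, 3)
Solving gives a = (0, 3, 0).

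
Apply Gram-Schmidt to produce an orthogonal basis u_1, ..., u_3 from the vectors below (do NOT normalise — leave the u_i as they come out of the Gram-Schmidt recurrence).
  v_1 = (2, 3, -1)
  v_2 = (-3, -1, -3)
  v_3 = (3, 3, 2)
Orthogonal basis:
  u_1 = (2, 3, -1)
  u_2 = (-15/7, 2/7, -24/7)
  u_3 = (-11/23, 99/230, 77/230)

Apply the Gram-Schmidt recurrence
  u_1 = v_1
  u_i = v_i − Σ_{j<i} ((v_i · u_j) / (u_j · u_j)) · u_j.

Step by step this gives:
  u_1 = (2, 3, -1)
  u_2 = (-15/7, 2/7, -24/7)
  u_3 = (-11/23, 99/230, 77/230)

Orthogonality check:
  u_2 · u_1 = 0 (should be 0)
  u_3 · u_1 = 0 (should be 0)
  u_3 · u_2 = 0 (should be 0)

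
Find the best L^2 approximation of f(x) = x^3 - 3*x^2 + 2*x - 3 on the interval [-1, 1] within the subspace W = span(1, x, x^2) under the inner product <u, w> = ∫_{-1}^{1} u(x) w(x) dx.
g(x) = -3*x^2 + 13*x/5 - 3

The best approximation g ∈ W is the orthogonal projection of f onto W. Writing g = a_0 + a_1 x + a_2 x^2, the coefficients solve the normal equations G · a = b where
  G_{ij} = <φ_i, φ_j> and b_i = <f, φ_i>, with φ_0 = 1, φ_1 = x, φ_2 = x^2.
G =
  [2, 0, 2/3]
  [0, 2/3, 0]
  [2/3, 0, 2/5],
b = (-8, 26/15, -16/5).
Solving gives a_0 = -3, a_1 = 13/5, a_2 = -3, so
  g(x) = -3*x^2 + 13*x/5 - 3.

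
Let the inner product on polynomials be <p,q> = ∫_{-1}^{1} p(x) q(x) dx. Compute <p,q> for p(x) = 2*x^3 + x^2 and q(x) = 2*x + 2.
<p,q> = 44/15

Expand the product: p(x)·q(x) = 4*x^4 + 6*x^3 + 2*x^2.
∫_{-1}^{1} of each monomial x^k gives [2/(k+1) if k even, 0 if k odd]. Integrating term-by-term (or equivalently evaluating the antiderivative F(x) = 4*x^5/5 + 3*x^4/2 + 2*x^3/3 at the endpoints):
  F(1) − F(−1) = 89/30 − (1/30) = 44/15.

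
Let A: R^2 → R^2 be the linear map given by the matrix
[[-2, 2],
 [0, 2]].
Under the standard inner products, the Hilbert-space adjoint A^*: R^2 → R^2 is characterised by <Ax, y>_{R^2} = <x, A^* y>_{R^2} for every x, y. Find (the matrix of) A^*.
A^* = A^T =
[[-2, 0],
 [2, 2]]

For real matrices with standard dot products, the defining identity <Ax, y> = <x, A^* y> gives (Ax)^T y = x^T (A^*) y, i.e. x^T A^T y = x^T (A^*) y. Since this holds for all x, y, we must have A^* = A^T. Therefore
A^* =
[[-2, 0],
 [2, 2]].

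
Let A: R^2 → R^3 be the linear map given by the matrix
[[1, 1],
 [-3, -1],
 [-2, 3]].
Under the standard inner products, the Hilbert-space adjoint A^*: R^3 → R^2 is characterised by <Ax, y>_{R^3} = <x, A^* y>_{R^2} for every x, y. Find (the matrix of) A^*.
A^* = A^T =
[[1, -3, -2],
 [1, -1, 3]]

For real matrices with standard dot products, the defining identity <Ax, y> = <x, A^* y> gives (Ax)^T y = x^T (A^*) y, i.e. x^T A^T y = x^T (A^*) y. Since this holds for all x, y, we must have A^* = A^T. Therefore
A^* =
[[1, -3, -2],
 [1, -1, 3]].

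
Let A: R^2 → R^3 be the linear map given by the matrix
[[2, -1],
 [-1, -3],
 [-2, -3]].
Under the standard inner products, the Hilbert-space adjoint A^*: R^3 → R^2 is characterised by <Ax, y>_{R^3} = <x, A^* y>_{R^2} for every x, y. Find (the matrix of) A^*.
A^* = A^T =
[[2, -1, -2],
 [-1, -3, -3]]

For real matrices with standard dot products, the defining identity <Ax, y> = <x, A^* y> gives (Ax)^T y = x^T (A^*) y, i.e. x^T A^T y = x^T (A^*) y. Since this holds for all x, y, we must have A^* = A^T. Therefore
A^* =
[[2, -1, -2],
 [-1, -3, -3]].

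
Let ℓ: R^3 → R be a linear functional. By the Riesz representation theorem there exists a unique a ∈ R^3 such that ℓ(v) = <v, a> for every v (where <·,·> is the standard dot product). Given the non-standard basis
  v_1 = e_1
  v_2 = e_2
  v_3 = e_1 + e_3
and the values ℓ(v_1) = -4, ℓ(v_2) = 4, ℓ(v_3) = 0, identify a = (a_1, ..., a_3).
a = (-4, 4, 4)

Write a = (a_1, ..., a_3) in the standard basis. For each basis vector v_i, ℓ(v_i) = <v_i, a> is a linear equation in the a_j's. Collect the n equations into a matrix system V a = ℓ, where row i of V is v_i (expressed in the standard basis). Since V is invertible (lower-triangular with 1s on the diagonal, up to permutation), solve by back-substitution:
  V =
[[1, 0, 0],
 [0, 1, 0],
 [1, 0, 1]]
  V a = (-4, 4, 0)
Solving gives a = (-4, 4, 4).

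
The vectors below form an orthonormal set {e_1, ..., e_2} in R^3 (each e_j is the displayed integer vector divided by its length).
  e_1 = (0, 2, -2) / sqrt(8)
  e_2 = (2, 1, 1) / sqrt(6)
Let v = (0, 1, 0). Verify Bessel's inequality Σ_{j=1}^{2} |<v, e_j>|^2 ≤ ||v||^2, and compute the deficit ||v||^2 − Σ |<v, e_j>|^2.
Σ |<v, e_j>|^2 = 2/3; ||v||^2 = 1; deficit = 1/3

Write each e_j = u_j / sqrt(<u_j, u_j>) where u_j is the displayed integer vector. Then <v, e_j> = <v, u_j> / sqrt(<u_j, u_j>), so |<v, e_j>|^2 = <v, u_j>^2 / <u_j, u_j>.
Coefficients: <v, e_1> = 2/sqrt(8), <v, e_2> = 1/sqrt(6).
Square and sum: Σ |<v, e_j>|^2 = 2/3.
Compute ||v||^2 = v·v = 1.
Deficit = 1 − 2/3 = 1/3 ≥ 0, confirming Bessel's inequality. (The deficit equals ||v − Σ <v,e_j> e_j||^2, the squared distance from v to span{e_j}.)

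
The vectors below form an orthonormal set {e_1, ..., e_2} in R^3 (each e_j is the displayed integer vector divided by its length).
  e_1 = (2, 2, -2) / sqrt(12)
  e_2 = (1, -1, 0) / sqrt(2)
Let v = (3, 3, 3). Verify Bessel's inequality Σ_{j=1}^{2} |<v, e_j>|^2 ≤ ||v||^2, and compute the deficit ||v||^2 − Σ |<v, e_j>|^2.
Σ |<v, e_j>|^2 = 3; ||v||^2 = 27; deficit = 24

Write each e_j = u_j / sqrt(<u_j, u_j>) where u_j is the displayed integer vector. Then <v, e_j> = <v, u_j> / sqrt(<u_j, u_j>), so |<v, e_j>|^2 = <v, u_j>^2 / <u_j, u_j>.
Coefficients: <v, e_1> = 6/sqrt(12), <v, e_2> = 0/sqrt(2).
Square and sum: Σ |<v, e_j>|^2 = 3.
Compute ||v||^2 = v·v = 27.
Deficit = 27 − 3 = 24 ≥ 0, confirming Bessel's inequality. (The deficit equals ||v − Σ <v,e_j> e_j||^2, the squared distance from v to span{e_j}.)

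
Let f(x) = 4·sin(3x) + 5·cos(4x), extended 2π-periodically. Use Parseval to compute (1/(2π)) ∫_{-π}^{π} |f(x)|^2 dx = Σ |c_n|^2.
Σ |c_n|^2 = 41/2

Expand |f|^2 and use orthogonality of {sin(nx), cos(mx)} on [-π, π]:
  ∫_{-π}^{π} sin(nx)^2 dx = π, ∫ cos(mx)^2 dx = π, and cross terms integrate to 0.
So ∫_{-π}^{π} f(x)^2 dx = 4^2 · π + 5^2 · π = (16 + 25)π.
Divide by 2π: (16 + 25)/2 = 41/2.
By Parseval, this equals Σ |c_n|^2.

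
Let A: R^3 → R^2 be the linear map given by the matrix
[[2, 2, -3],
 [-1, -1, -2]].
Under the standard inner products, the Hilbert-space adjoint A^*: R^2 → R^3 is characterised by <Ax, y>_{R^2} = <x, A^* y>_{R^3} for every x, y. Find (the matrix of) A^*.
A^* = A^T =
[[2, -1],
 [2, -1],
 [-3, -2]]

For real matrices with standard dot products, the defining identity <Ax, y> = <x, A^* y> gives (Ax)^T y = x^T (A^*) y, i.e. x^T A^T y = x^T (A^*) y. Since this holds for all x, y, we must have A^* = A^T. Therefore
A^* =
[[2, -1],
 [2, -1],
 [-3, -2]].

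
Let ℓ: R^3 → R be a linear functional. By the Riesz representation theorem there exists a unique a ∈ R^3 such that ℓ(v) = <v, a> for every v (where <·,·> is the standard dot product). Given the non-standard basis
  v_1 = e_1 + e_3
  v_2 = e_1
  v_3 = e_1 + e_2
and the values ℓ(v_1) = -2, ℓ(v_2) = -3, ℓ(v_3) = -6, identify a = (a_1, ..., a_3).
a = (-3, -3, 1)

Write a = (a_1, ..., a_3) in the standard basis. For each basis vector v_i, ℓ(v_i) = <v_i, a> is a linear equation in the a_j's. Collect the n equations into a matrix system V a = ℓ, where row i of V is v_i (expressed in the standard basis). Since V is invertible (lower-triangular with 1s on the diagonal, up to permutation), solve by back-substitution:
  V =
[[1, 0, 1],
 [1, 0, 0],
 [1, 1, 0]]
  V a = (-2, -3, -6)
Solving gives a = (-3, -3, 1).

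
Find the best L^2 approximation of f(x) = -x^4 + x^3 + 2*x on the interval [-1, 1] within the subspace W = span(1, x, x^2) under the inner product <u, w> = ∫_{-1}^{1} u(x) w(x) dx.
g(x) = -6*x^2/7 + 13*x/5 + 3/35

The best approximation g ∈ W is the orthogonal projection of f onto W. Writing g = a_0 + a_1 x + a_2 x^2, the coefficients solve the normal equations G · a = b where
  G_{ij} = <φ_i, φ_j> and b_i = <f, φ_i>, with φ_0 = 1, φ_1 = x, φ_2 = x^2.
G =
  [2, 0, 2/3]
  [0, 2/3, 0]
  [2/3, 0, 2/5],
b = (-2/5, 26/15, -2/7).
Solving gives a_0 = 3/35, a_1 = 13/5, a_2 = -6/7, so
  g(x) = -6*x^2/7 + 13*x/5 + 3/35.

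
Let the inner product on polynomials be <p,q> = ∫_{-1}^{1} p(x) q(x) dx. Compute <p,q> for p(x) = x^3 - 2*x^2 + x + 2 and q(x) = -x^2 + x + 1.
<p,q> = 16/5

Expand the product: p(x)·q(x) = -x^5 + 3*x^4 - 2*x^3 - 3*x^2 + 3*x + 2.
∫_{-1}^{1} of each monomial x^k gives [2/(k+1) if k even, 0 if k odd]. Integrating term-by-term (or equivalently evaluating the antiderivative F(x) = -x^6/6 + 3*x^5/5 - x^4/2 - x^3 + 3*x^2/2 + 2*x at the endpoints):
  F(1) − F(−1) = 73/30 − (-23/30) = 16/5.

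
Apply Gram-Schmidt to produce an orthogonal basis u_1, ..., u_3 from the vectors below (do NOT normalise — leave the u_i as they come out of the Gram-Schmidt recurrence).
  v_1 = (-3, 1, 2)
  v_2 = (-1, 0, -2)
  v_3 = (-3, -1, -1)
Orthogonal basis:
  u_1 = (-3, 1, 2)
  u_2 = (-17/14, 1/14, -13/7)
  u_3 = (-26/69, -104/69, 13/69)

Apply the Gram-Schmidt recurrence
  u_1 = v_1
  u_i = v_i − Σ_{j<i} ((v_i · u_j) / (u_j · u_j)) · u_j.

Step by step this gives:
  u_1 = (-3, 1, 2)
  u_2 = (-17/14, 1/14, -13/7)
  u_3 = (-26/69, -104/69, 13/69)

Orthogonality check:
  u_2 · u_1 = 0 (should be 0)
  u_3 · u_1 = 0 (should be 0)
  u_3 · u_2 = 0 (should be 0)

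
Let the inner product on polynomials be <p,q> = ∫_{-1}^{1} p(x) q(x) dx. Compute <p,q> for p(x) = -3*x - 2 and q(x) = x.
<p,q> = -2

Expand the product: p(x)·q(x) = -3*x^2 - 2*x.
∫_{-1}^{1} of each monomial x^k gives [2/(k+1) if k even, 0 if k odd]. Integrating term-by-term (or equivalently evaluating the antiderivative F(x) = -x^3 - x^2 at the endpoints):
  F(1) − F(−1) = -2 − (0) = -2.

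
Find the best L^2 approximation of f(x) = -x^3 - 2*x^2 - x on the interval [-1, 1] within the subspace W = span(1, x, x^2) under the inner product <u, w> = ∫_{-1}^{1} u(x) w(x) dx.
g(x) = -2*x^2 - 8*x/5

The best approximation g ∈ W is the orthogonal projection of f onto W. Writing g = a_0 + a_1 x + a_2 x^2, the coefficients solve the normal equations G · a = b where
  G_{ij} = <φ_i, φ_j> and b_i = <f, φ_i>, with φ_0 = 1, φ_1 = x, φ_2 = x^2.
G =
  [2, 0, 2/3]
  [0, 2/3, 0]
  [2/3, 0, 2/5],
b = (-4/3, -16/15, -4/5).
Solving gives a_0 = 0, a_1 = -8/5, a_2 = -2, so
  g(x) = -2*x^2 - 8*x/5.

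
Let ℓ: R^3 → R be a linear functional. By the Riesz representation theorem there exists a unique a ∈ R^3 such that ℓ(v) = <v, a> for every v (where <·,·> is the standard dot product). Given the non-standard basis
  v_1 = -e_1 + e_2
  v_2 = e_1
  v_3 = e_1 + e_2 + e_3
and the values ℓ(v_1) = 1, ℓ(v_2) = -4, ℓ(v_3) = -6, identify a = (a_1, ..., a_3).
a = (-4, -3, 1)

Write a = (a_1, ..., a_3) in the standard basis. For each basis vector v_i, ℓ(v_i) = <v_i, a> is a linear equation in the a_j's. Collect the n equations into a matrix system V a = ℓ, where row i of V is v_i (expressed in the standard basis). Since V is invertible (lower-triangular with 1s on the diagonal, up to permutation), solve by back-substitution:
  V =
[[-1, 1, 0],
 [1, 0, 0],
 [1, 1, 1]]
  V a = (1, -4, -6)
Solving gives a = (-4, -3, 1).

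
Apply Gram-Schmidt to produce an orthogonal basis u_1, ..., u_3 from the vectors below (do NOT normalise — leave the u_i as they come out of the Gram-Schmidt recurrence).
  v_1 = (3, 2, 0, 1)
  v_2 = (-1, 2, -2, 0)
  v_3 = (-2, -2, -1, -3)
Orthogonal basis:
  u_1 = (3, 2, 0, 1)
  u_2 = (-17/14, 13/7, -2, -1/14)
  u_3 = (114/125, -42/125, -99/125, -258/125)

Apply the Gram-Schmidt recurrence
  u_1 = v_1
  u_i = v_i − Σ_{j<i} ((v_i · u_j) / (u_j · u_j)) · u_j.

Step by step this gives:
  u_1 = (3, 2, 0, 1)
  u_2 = (-17/14, 13/7, -2, -1/14)
  u_3 = (114/125, -42/125, -99/125, -258/125)

Orthogonality check:
  u_2 · u_1 = 0 (should be 0)
  u_3 · u_1 = 0 (should be 0)
  u_3 · u_2 = 0 (should be 0)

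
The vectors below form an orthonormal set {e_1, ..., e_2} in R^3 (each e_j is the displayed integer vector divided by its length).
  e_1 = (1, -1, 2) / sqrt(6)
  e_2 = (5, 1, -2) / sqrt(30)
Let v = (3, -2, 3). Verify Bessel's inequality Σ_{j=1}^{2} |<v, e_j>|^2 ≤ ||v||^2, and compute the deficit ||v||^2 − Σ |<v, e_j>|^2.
Σ |<v, e_j>|^2 = 109/5; ||v||^2 = 22; deficit = 1/5

Write each e_j = u_j / sqrt(<u_j, u_j>) where u_j is the displayed integer vector. Then <v, e_j> = <v, u_j> / sqrt(<u_j, u_j>), so |<v, e_j>|^2 = <v, u_j>^2 / <u_j, u_j>.
Coefficients: <v, e_1> = 11/sqrt(6), <v, e_2> = 7/sqrt(30).
Square and sum: Σ |<v, e_j>|^2 = 109/5.
Compute ||v||^2 = v·v = 22.
Deficit = 22 − 109/5 = 1/5 ≥ 0, confirming Bessel's inequality. (The deficit equals ||v − Σ <v,e_j> e_j||^2, the squared distance from v to span{e_j}.)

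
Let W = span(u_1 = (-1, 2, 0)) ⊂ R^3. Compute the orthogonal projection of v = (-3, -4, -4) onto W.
proj_W(v) = (1, -2, 0)

Set up U = [u_1 | ... | u_1] ∈ R^(3×1). The projector onto W = col(U) is P = U (U^T U)^(-1) U^T.
Compute U^T U =
  [5],
and U^T v = (-5).
Solve U^T U · c = U^T v for the coefficients: c = (-1). The projection is proj_W(v) = U c.
Check: (v - proj_W(v)) · u_1 = 0  (should be 0).
Result: proj_W(v) = (1, -2, 0).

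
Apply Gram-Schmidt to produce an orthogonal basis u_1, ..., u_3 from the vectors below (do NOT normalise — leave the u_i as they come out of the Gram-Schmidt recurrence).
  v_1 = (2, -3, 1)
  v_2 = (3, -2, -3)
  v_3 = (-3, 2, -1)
Orthogonal basis:
  u_1 = (2, -3, 1)
  u_2 = (12/7, -1/14, -51/14)
  u_3 = (-220/227, -180/227, -100/227)

Apply the Gram-Schmidt recurrence
  u_1 = v_1
  u_i = v_i − Σ_{j<i} ((v_i · u_j) / (u_j · u_j)) · u_j.

Step by step this gives:
  u_1 = (2, -3, 1)
  u_2 = (12/7, -1/14, -51/14)
  u_3 = (-220/227, -180/227, -100/227)

Orthogonality check:
  u_2 · u_1 = 0 (should be 0)
  u_3 · u_1 = 0 (should be 0)
  u_3 · u_2 = 0 (should be 0)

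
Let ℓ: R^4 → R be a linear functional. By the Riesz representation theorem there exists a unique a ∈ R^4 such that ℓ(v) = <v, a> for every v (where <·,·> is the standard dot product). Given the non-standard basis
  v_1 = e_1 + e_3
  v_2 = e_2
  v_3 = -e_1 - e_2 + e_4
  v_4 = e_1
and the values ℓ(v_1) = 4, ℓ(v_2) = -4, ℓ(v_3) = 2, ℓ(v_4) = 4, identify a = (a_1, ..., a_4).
a = (4, -4, 0, 2)

Write a = (a_1, ..., a_4) in the standard basis. For each basis vector v_i, ℓ(v_i) = <v_i, a> is a linear equation in the a_j's. Collect the n equations into a matrix system V a = ℓ, where row i of V is v_i (expressed in the standard basis). Since V is invertible (lower-triangular with 1s on the diagonal, up to permutation), solve by back-substitution:
  V =
[[1, 0, 1, 0],
 [0, 1, 0, 0],
 [-1, -1, 0, 1],
 [1, 0, 0, 0]]
  V a = (4, -4, 2, 4)
Solving gives a = (4, -4, 0, 2).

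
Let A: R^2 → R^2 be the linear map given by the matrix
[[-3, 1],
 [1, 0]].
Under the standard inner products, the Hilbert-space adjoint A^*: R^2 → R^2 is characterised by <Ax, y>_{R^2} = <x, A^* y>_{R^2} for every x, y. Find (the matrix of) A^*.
A^* = A^T =
[[-3, 1],
 [1, 0]]

For real matrices with standard dot products, the defining identity <Ax, y> = <x, A^* y> gives (Ax)^T y = x^T (A^*) y, i.e. x^T A^T y = x^T (A^*) y. Since this holds for all x, y, we must have A^* = A^T. Therefore
A^* =
[[-3, 1],
 [1, 0]].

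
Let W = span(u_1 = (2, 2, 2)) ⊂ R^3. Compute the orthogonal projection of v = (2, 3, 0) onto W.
proj_W(v) = (5/3, 5/3, 5/3)

Set up U = [u_1 | ... | u_1] ∈ R^(3×1). The projector onto W = col(U) is P = U (U^T U)^(-1) U^T.
Compute U^T U =
  [12],
and U^T v = (10).
Solve U^T U · c = U^T v for the coefficients: c = (5/6). The projection is proj_W(v) = U c.
Check: (v - proj_W(v)) · u_1 = 0  (should be 0).
Result: proj_W(v) = (5/3, 5/3, 5/3).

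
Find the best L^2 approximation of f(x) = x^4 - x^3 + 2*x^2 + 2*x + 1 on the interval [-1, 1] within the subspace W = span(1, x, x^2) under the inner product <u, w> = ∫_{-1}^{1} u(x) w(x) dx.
g(x) = 20*x^2/7 + 7*x/5 + 32/35

The best approximation g ∈ W is the orthogonal projection of f onto W. Writing g = a_0 + a_1 x + a_2 x^2, the coefficients solve the normal equations G · a = b where
  G_{ij} = <φ_i, φ_j> and b_i = <f, φ_i>, with φ_0 = 1, φ_1 = x, φ_2 = x^2.
G =
  [2, 0, 2/3]
  [0, 2/3, 0]
  [2/3, 0, 2/5],
b = (56/15, 14/15, 184/105).
Solving gives a_0 = 32/35, a_1 = 7/5, a_2 = 20/7, so
  g(x) = 20*x^2/7 + 7*x/5 + 32/35.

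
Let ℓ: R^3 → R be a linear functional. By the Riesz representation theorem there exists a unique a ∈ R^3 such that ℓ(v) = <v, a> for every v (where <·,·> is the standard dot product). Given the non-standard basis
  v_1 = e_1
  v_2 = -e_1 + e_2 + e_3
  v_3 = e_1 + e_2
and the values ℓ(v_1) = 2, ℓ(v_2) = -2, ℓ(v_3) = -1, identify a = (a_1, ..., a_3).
a = (2, -3, 3)

Write a = (a_1, ..., a_3) in the standard basis. For each basis vector v_i, ℓ(v_i) = <v_i, a> is a linear equation in the a_j's. Collect the n equations into a matrix system V a = ℓ, where row i of V is v_i (expressed in the standard basis). Since V is invertible (lower-triangular with 1s on the diagonal, up to permutation), solve by back-substitution:
  V =
[[1, 0, 0],
 [-1, 1, 1],
 [1, 1, 0]]
  V a = (2, -2, -1)
Solving gives a = (2, -3, 3).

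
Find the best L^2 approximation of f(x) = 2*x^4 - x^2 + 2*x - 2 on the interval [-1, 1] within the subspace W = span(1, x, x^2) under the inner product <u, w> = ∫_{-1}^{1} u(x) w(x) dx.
g(x) = 5*x^2/7 + 2*x - 76/35

The best approximation g ∈ W is the orthogonal projection of f onto W. Writing g = a_0 + a_1 x + a_2 x^2, the coefficients solve the normal equations G · a = b where
  G_{ij} = <φ_i, φ_j> and b_i = <f, φ_i>, with φ_0 = 1, φ_1 = x, φ_2 = x^2.
G =
  [2, 0, 2/3]
  [0, 2/3, 0]
  [2/3, 0, 2/5],
b = (-58/15, 4/3, -122/105).
Solving gives a_0 = -76/35, a_1 = 2, a_2 = 5/7, so
  g(x) = 5*x^2/7 + 2*x - 76/35.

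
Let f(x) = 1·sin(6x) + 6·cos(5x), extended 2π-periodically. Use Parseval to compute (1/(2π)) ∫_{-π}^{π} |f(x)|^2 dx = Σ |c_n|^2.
Σ |c_n|^2 = 37/2

Expand |f|^2 and use orthogonality of {sin(nx), cos(mx)} on [-π, π]:
  ∫_{-π}^{π} sin(nx)^2 dx = π, ∫ cos(mx)^2 dx = π, and cross terms integrate to 0.
So ∫_{-π}^{π} f(x)^2 dx = 1^2 · π + 6^2 · π = (1 + 36)π.
Divide by 2π: (1 + 36)/2 = 37/2.
By Parseval, this equals Σ |c_n|^2.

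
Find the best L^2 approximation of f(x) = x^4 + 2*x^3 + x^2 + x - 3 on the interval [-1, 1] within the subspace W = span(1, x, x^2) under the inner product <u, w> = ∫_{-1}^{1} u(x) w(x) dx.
g(x) = 13*x^2/7 + 11*x/5 - 108/35

The best approximation g ∈ W is the orthogonal projection of f onto W. Writing g = a_0 + a_1 x + a_2 x^2, the coefficients solve the normal equations G · a = b where
  G_{ij} = <φ_i, φ_j> and b_i = <f, φ_i>, with φ_0 = 1, φ_1 = x, φ_2 = x^2.
G =
  [2, 0, 2/3]
  [0, 2/3, 0]
  [2/3, 0, 2/5],
b = (-74/15, 22/15, -46/35).
Solving gives a_0 = -108/35, a_1 = 11/5, a_2 = 13/7, so
  g(x) = 13*x^2/7 + 11*x/5 - 108/35.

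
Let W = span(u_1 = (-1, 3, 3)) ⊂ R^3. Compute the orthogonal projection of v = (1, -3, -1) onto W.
proj_W(v) = (13/19, -39/19, -39/19)

Set up U = [u_1 | ... | u_1] ∈ R^(3×1). The projector onto W = col(U) is P = U (U^T U)^(-1) U^T.
Compute U^T U =
  [19],
and U^T v = (-13).
Solve U^T U · c = U^T v for the coefficients: c = (-13/19). The projection is proj_W(v) = U c.
Check: (v - proj_W(v)) · u_1 = 0  (should be 0).
Result: proj_W(v) = (13/19, -39/19, -39/19).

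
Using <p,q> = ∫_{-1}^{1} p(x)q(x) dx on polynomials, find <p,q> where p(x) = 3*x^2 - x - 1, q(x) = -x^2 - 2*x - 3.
<p,q> = 4/5

Expand the product: p(x)·q(x) = -3*x^4 - 5*x^3 - 6*x^2 + 5*x + 3.
∫_{-1}^{1} of each monomial x^k gives [2/(k+1) if k even, 0 if k odd]. Integrating term-by-term (or equivalently evaluating the antiderivative F(x) = -3*x^5/5 - 5*x^4/4 - 2*x^3 + 5*x^2/2 + 3*x at the endpoints):
  F(1) − F(−1) = 33/20 − (17/20) = 4/5.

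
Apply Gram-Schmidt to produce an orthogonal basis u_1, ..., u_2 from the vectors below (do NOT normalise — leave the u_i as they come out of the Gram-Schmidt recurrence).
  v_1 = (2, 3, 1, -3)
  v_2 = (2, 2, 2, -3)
Orthogonal basis:
  u_1 = (2, 3, 1, -3)
  u_2 = (4/23, -17/23, 25/23, -6/23)

Apply the Gram-Schmidt recurrence
  u_1 = v_1
  u_i = v_i − Σ_{j<i} ((v_i · u_j) / (u_j · u_j)) · u_j.

Step by step this gives:
  u_1 = (2, 3, 1, -3)
  u_2 = (4/23, -17/23, 25/23, -6/23)

Orthogonality check:
  u_2 · u_1 = 0 (should be 0)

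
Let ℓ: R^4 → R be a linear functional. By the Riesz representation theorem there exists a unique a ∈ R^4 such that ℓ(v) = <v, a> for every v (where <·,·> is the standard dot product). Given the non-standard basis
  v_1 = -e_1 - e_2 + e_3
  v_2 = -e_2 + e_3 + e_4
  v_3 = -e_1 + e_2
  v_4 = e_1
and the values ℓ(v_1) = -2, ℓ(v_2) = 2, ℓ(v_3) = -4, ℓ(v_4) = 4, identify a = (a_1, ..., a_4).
a = (4, 0, 2, 0)

Write a = (a_1, ..., a_4) in the standard basis. For each basis vector v_i, ℓ(v_i) = <v_i, a> is a linear equation in the a_j's. Collect the n equations into a matrix system V a = ℓ, where row i of V is v_i (expressed in the standard basis). Since V is invertible (lower-triangular with 1s on the diagonal, up to permutation), solve by back-substitution:
  V =
[[-1, -1, 1, 0],
 [0, -1, 1, 1],
 [-1, 1, 0, 0],
 [1, 0, 0, 0]]
  V a = (-2, 2, -4, 4)
Solving gives a = (4, 0, 2, 0).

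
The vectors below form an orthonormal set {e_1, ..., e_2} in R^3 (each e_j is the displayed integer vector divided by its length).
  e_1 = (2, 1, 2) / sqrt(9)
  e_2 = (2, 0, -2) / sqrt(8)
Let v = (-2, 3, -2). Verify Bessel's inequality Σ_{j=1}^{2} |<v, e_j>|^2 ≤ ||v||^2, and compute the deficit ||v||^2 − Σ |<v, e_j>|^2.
Σ |<v, e_j>|^2 = 25/9; ||v||^2 = 17; deficit = 128/9

Write each e_j = u_j / sqrt(<u_j, u_j>) where u_j is the displayed integer vector. Then <v, e_j> = <v, u_j> / sqrt(<u_j, u_j>), so |<v, e_j>|^2 = <v, u_j>^2 / <u_j, u_j>.
Coefficients: <v, e_1> = -5/sqrt(9), <v, e_2> = 0/sqrt(8).
Square and sum: Σ |<v, e_j>|^2 = 25/9.
Compute ||v||^2 = v·v = 17.
Deficit = 17 − 25/9 = 128/9 ≥ 0, confirming Bessel's inequality. (The deficit equals ||v − Σ <v,e_j> e_j||^2, the squared distance from v to span{e_j}.)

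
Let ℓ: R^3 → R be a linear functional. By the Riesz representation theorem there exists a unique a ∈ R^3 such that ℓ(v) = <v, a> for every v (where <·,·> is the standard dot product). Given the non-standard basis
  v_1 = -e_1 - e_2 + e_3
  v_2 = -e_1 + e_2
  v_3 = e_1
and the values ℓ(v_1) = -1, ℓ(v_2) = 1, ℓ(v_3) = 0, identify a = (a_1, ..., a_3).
a = (0, 1, 0)

Write a = (a_1, ..., a_3) in the standard basis. For each basis vector v_i, ℓ(v_i) = <v_i, a> is a linear equation in the a_j's. Collect the n equations into a matrix system V a = ℓ, where row i of V is v_i (expressed in the standard basis). Since V is invertible (lower-triangular with 1s on the diagonal, up to permutation), solve by back-substitution:
  V =
[[-1, -1, 1],
 [-1, 1, 0],
 [1, 0, 0]]
  V a = (-1, 1, 0)
Solving gives a = (0, 1, 0).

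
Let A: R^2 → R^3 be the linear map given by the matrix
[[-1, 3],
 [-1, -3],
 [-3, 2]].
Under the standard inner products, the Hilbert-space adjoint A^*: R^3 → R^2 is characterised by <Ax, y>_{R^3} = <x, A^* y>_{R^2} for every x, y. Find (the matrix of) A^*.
A^* = A^T =
[[-1, -1, -3],
 [3, -3, 2]]

For real matrices with standard dot products, the defining identity <Ax, y> = <x, A^* y> gives (Ax)^T y = x^T (A^*) y, i.e. x^T A^T y = x^T (A^*) y. Since this holds for all x, y, we must have A^* = A^T. Therefore
A^* =
[[-1, -1, -3],
 [3, -3, 2]].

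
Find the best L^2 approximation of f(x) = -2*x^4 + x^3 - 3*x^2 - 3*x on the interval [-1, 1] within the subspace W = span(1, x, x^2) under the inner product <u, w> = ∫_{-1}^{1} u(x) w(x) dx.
g(x) = -33*x^2/7 - 12*x/5 + 6/35

The best approximation g ∈ W is the orthogonal projection of f onto W. Writing g = a_0 + a_1 x + a_2 x^2, the coefficients solve the normal equations G · a = b where
  G_{ij} = <φ_i, φ_j> and b_i = <f, φ_i>, with φ_0 = 1, φ_1 = x, φ_2 = x^2.
G =
  [2, 0, 2/3]
  [0, 2/3, 0]
  [2/3, 0, 2/5],
b = (-14/5, -8/5, -62/35).
Solving gives a_0 = 6/35, a_1 = -12/5, a_2 = -33/7, so
  g(x) = -33*x^2/7 - 12*x/5 + 6/35.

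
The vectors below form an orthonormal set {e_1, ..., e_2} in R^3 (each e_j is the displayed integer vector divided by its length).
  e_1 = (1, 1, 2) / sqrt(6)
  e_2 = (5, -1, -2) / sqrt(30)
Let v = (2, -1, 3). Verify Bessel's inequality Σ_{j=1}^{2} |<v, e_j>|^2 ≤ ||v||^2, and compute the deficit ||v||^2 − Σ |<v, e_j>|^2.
Σ |<v, e_j>|^2 = 9; ||v||^2 = 14; deficit = 5

Write each e_j = u_j / sqrt(<u_j, u_j>) where u_j is the displayed integer vector. Then <v, e_j> = <v, u_j> / sqrt(<u_j, u_j>), so |<v, e_j>|^2 = <v, u_j>^2 / <u_j, u_j>.
Coefficients: <v, e_1> = 7/sqrt(6), <v, e_2> = 5/sqrt(30).
Square and sum: Σ |<v, e_j>|^2 = 9.
Compute ||v||^2 = v·v = 14.
Deficit = 14 − 9 = 5 ≥ 0, confirming Bessel's inequality. (The deficit equals ||v − Σ <v,e_j> e_j||^2, the squared distance from v to span{e_j}.)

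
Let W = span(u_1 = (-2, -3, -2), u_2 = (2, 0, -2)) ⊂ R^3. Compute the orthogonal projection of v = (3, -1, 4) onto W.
proj_W(v) = (27/34, 33/17, 61/34)

Set up U = [u_1 | ... | u_2] ∈ R^(3×2). The projector onto W = col(U) is P = U (U^T U)^(-1) U^T.
Compute U^T U =
  [17, 0]
  [0, 8],
and U^T v = (-11, -2).
Solve U^T U · c = U^T v for the coefficients: c = (-11/17, -1/4). The projection is proj_W(v) = U c.
Check: (v - proj_W(v)) · u_1 = 0  (should be 0).
Check: (v - proj_W(v)) · u_2 = 0  (should be 0).
Result: proj_W(v) = (27/34, 33/17, 61/34).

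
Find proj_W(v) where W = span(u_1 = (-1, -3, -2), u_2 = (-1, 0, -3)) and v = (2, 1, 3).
proj_W(v) = (110/91, 99/91, 297/91)

Set up U = [u_1 | ... | u_2] ∈ R^(3×2). The projector onto W = col(U) is P = U (U^T U)^(-1) U^T.
Compute U^T U =
  [14, 7]
  [7, 10],
and U^T v = (-11, -11).
Solve U^T U · c = U^T v for the coefficients: c = (-33/91, -11/13). The projection is proj_W(v) = U c.
Check: (v - proj_W(v)) · u_1 = 0  (should be 0).
Check: (v - proj_W(v)) · u_2 = 0  (should be 0).
Result: proj_W(v) = (110/91, 99/91, 297/91).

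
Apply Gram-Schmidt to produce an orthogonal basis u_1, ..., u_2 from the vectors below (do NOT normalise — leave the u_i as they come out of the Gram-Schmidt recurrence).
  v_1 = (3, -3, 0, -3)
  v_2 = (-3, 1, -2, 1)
Orthogonal basis:
  u_1 = (3, -3, 0, -3)
  u_2 = (-4/3, -2/3, -2, -2/3)

Apply the Gram-Schmidt recurrence
  u_1 = v_1
  u_i = v_i − Σ_{j<i} ((v_i · u_j) / (u_j · u_j)) · u_j.

Step by step this gives:
  u_1 = (3, -3, 0, -3)
  u_2 = (-4/3, -2/3, -2, -2/3)

Orthogonality check:
  u_2 · u_1 = 0 (should be 0)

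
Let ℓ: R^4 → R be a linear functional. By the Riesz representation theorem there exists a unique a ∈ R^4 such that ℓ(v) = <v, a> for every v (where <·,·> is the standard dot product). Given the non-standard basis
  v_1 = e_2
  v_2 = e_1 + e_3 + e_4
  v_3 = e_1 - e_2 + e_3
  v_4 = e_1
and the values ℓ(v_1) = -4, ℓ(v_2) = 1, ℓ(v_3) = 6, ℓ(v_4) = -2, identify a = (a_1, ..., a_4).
a = (-2, -4, 4, -1)

Write a = (a_1, ..., a_4) in the standard basis. For each basis vector v_i, ℓ(v_i) = <v_i, a> is a linear equation in the a_j's. Collect the n equations into a matrix system V a = ℓ, where row i of V is v_i (expressed in the standard basis). Since V is invertible (lower-triangular with 1s on the diagonal, up to permutation), solve by back-substitution:
  V =
[[0, 1, 0, 0],
 [1, 0, 1, 1],
 [1, -1, 1, 0],
 [1, 0, 0, 0]]
  V a = (-4, 1, 6, -2)
Solving gives a = (-2, -4, 4, -1).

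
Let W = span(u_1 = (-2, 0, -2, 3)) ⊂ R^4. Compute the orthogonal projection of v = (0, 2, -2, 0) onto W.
proj_W(v) = (-8/17, 0, -8/17, 12/17)

Set up U = [u_1 | ... | u_1] ∈ R^(4×1). The projector onto W = col(U) is P = U (U^T U)^(-1) U^T.
Compute U^T U =
  [17],
and U^T v = (4).
Solve U^T U · c = U^T v for the coefficients: c = (4/17). The projection is proj_W(v) = U c.
Check: (v - proj_W(v)) · u_1 = 0  (should be 0).
Result: proj_W(v) = (-8/17, 0, -8/17, 12/17).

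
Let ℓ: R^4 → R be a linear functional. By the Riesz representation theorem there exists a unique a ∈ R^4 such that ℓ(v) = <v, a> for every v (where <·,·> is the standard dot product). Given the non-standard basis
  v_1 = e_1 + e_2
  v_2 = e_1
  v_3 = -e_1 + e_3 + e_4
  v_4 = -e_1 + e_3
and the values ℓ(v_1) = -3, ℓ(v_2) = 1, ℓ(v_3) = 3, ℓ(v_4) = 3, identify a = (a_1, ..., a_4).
a = (1, -4, 4, 0)

Write a = (a_1, ..., a_4) in the standard basis. For each basis vector v_i, ℓ(v_i) = <v_i, a> is a linear equation in the a_j's. Collect the n equations into a matrix system V a = ℓ, where row i of V is v_i (expressed in the standard basis). Since V is invertible (lower-triangular with 1s on the diagonal, up to permutation), solve by back-substitution:
  V =
[[1, 1, 0, 0],
 [1, 0, 0, 0],
 [-1, 0, 1, 1],
 [-1, 0, 1, 0]]
  V a = (-3, 1, 3, 3)
Solving gives a = (1, -4, 4, 0).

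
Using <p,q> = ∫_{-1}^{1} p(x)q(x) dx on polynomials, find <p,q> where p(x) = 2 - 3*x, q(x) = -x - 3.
<p,q> = -10

Expand the product: p(x)·q(x) = 3*x^2 + 7*x - 6.
∫_{-1}^{1} of each monomial x^k gives [2/(k+1) if k even, 0 if k odd]. Integrating term-by-term (or equivalently evaluating the antiderivative F(x) = x^3 + 7*x^2/2 - 6*x at the endpoints):
  F(1) − F(−1) = -3/2 − (17/2) = -10.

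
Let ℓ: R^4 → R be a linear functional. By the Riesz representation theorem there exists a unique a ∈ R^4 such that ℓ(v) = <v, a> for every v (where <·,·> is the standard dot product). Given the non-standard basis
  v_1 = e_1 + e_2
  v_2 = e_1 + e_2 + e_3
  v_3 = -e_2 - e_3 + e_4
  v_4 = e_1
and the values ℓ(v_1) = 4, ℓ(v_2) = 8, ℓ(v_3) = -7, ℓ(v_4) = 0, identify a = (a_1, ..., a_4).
a = (0, 4, 4, 1)

Write a = (a_1, ..., a_4) in the standard basis. For each basis vector v_i, ℓ(v_i) = <v_i, a> is a linear equation in the a_j's. Collect the n equations into a matrix system V a = ℓ, where row i of V is v_i (expressed in the standard basis). Since V is invertible (lower-triangular with 1s on the diagonal, up to permutation), solve by back-substitution:
  V =
[[1, 1, 0, 0],
 [1, 1, 1, 0],
 [0, -1, -1, 1],
 [1, 0, 0, 0]]
  V a = (4, 8, -7, 0)
Solving gives a = (0, 4, 4, 1).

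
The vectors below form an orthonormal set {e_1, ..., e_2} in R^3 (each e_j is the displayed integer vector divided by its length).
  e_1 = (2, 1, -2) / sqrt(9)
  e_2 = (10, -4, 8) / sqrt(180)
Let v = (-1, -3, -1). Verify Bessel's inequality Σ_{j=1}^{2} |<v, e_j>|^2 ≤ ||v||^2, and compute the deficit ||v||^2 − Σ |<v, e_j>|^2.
Σ |<v, e_j>|^2 = 6/5; ||v||^2 = 11; deficit = 49/5

Write each e_j = u_j / sqrt(<u_j, u_j>) where u_j is the displayed integer vector. Then <v, e_j> = <v, u_j> / sqrt(<u_j, u_j>), so |<v, e_j>|^2 = <v, u_j>^2 / <u_j, u_j>.
Coefficients: <v, e_1> = -3/sqrt(9), <v, e_2> = -6/sqrt(180).
Square and sum: Σ |<v, e_j>|^2 = 6/5.
Compute ||v||^2 = v·v = 11.
Deficit = 11 − 6/5 = 49/5 ≥ 0, confirming Bessel's inequality. (The deficit equals ||v − Σ <v,e_j> e_j||^2, the squared distance from v to span{e_j}.)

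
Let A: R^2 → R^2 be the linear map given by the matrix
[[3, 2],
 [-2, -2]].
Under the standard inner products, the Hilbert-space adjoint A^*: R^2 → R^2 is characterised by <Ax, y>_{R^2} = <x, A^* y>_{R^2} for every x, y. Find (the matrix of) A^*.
A^* = A^T =
[[3, -2],
 [2, -2]]

For real matrices with standard dot products, the defining identity <Ax, y> = <x, A^* y> gives (Ax)^T y = x^T (A^*) y, i.e. x^T A^T y = x^T (A^*) y. Since this holds for all x, y, we must have A^* = A^T. Therefore
A^* =
[[3, -2],
 [2, -2]].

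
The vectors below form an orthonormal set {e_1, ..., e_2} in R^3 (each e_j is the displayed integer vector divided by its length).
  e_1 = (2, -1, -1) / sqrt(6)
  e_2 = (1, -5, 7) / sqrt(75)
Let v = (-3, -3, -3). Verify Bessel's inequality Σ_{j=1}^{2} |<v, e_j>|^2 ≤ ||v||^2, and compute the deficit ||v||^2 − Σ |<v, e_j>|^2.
Σ |<v, e_j>|^2 = 27/25; ||v||^2 = 27; deficit = 648/25

Write each e_j = u_j / sqrt(<u_j, u_j>) where u_j is the displayed integer vector. Then <v, e_j> = <v, u_j> / sqrt(<u_j, u_j>), so |<v, e_j>|^2 = <v, u_j>^2 / <u_j, u_j>.
Coefficients: <v, e_1> = 0/sqrt(6), <v, e_2> = -9/sqrt(75).
Square and sum: Σ |<v, e_j>|^2 = 27/25.
Compute ||v||^2 = v·v = 27.
Deficit = 27 − 27/25 = 648/25 ≥ 0, confirming Bessel's inequality. (The deficit equals ||v − Σ <v,e_j> e_j||^2, the squared distance from v to span{e_j}.)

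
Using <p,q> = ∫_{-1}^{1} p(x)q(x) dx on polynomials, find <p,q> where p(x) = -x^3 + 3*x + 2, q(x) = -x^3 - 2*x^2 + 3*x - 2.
<p,q> = -712/105

Expand the product: p(x)·q(x) = x^6 + 2*x^5 - 6*x^4 - 6*x^3 + 5*x^2 - 4.
∫_{-1}^{1} of each monomial x^k gives [2/(k+1) if k even, 0 if k odd]. Integrating term-by-term (or equivalently evaluating the antiderivative F(x) = x^7/7 + x^6/3 - 6*x^5/5 - 3*x^4/2 + 5*x^3/3 - 4*x at the endpoints):
  F(1) − F(−1) = -319/70 − (467/210) = -712/105.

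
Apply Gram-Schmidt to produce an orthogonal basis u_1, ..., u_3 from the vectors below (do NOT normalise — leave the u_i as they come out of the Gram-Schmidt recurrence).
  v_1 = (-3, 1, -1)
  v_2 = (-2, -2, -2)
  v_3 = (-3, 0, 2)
Orthogonal basis:
  u_1 = (-3, 1, -1)
  u_2 = (-4/11, -28/11, -16/11)
  u_3 = (-7/6, -7/6, 7/3)

Apply the Gram-Schmidt recurrence
  u_1 = v_1
  u_i = v_i − Σ_{j<i} ((v_i · u_j) / (u_j · u_j)) · u_j.

Step by step this gives:
  u_1 = (-3, 1, -1)
  u_2 = (-4/11, -28/11, -16/11)
  u_3 = (-7/6, -7/6, 7/3)

Orthogonality check:
  u_2 · u_1 = 0 (should be 0)
  u_3 · u_1 = 0 (should be 0)
  u_3 · u_2 = 0 (should be 0)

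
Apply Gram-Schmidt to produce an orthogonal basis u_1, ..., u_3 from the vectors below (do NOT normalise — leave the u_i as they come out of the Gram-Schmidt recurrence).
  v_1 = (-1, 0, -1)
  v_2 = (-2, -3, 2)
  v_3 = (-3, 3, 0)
Orthogonal basis:
  u_1 = (-1, 0, -1)
  u_2 = (-2, -3, 2)
  u_3 = (-63/34, 42/17, 63/34)

Apply the Gram-Schmidt recurrence
  u_1 = v_1
  u_i = v_i − Σ_{j<i} ((v_i · u_j) / (u_j · u_j)) · u_j.

Step by step this gives:
  u_1 = (-1, 0, -1)
  u_2 = (-2, -3, 2)
  u_3 = (-63/34, 42/17, 63/34)

Orthogonality check:
  u_2 · u_1 = 0 (should be 0)
  u_3 · u_1 = 0 (should be 0)
  u_3 · u_2 = 0 (should be 0)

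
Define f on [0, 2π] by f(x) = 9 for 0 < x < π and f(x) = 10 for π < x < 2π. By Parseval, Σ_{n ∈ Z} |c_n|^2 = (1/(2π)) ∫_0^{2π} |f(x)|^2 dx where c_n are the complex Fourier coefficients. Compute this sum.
Σ |c_n|^2 = 181/2

Parseval equates the L^2 energy of f (normalised by 1/(2π)) with the ℓ^2 sum of its Fourier coefficients: (1/(2π)) ∫_0^{2π} |f|^2 = Σ |c_n|^2.
Compute the left side: (1/(2π)) [∫_0^π 9^2 dx + ∫_π^{2π} 10^2 dx] = (1/(2π)) · (81π + 100π) = (81 + 100)/2 = 181/2.
So Σ_{n ∈ Z} |c_n|^2 = 181/2.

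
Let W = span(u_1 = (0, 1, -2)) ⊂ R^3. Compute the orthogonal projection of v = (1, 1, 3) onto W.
proj_W(v) = (0, -1, 2)

Set up U = [u_1 | ... | u_1] ∈ R^(3×1). The projector onto W = col(U) is P = U (U^T U)^(-1) U^T.
Compute U^T U =
  [5],
and U^T v = (-5).
Solve U^T U · c = U^T v for the coefficients: c = (-1). The projection is proj_W(v) = U c.
Check: (v - proj_W(v)) · u_1 = 0  (should be 0).
Result: proj_W(v) = (0, -1, 2).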